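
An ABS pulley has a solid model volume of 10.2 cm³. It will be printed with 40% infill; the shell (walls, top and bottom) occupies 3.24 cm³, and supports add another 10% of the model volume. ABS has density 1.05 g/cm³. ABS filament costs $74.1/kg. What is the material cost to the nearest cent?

Interior volume = 10.2 − 3.24, so 6.96 cm³.
Deposited infill: 0.40 × 6.96 → 2.784 cm³.
Support: 0.10 × 10.2 → 1.02 cm³.
Total extruded = 3.24 + 2.784 + 1.02, so 7.044 cm³.
Mass: 7.044 × 1.05 → 7.3962 g.
At $74.1/kg: 7.3962/1000 × 74.1 = $0.55.

$0.55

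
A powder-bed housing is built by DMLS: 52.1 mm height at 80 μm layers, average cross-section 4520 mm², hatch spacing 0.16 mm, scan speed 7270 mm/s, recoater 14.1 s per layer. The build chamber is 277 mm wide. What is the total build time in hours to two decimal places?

3.26 hours

Number of layers: 52.1 / 0.08 → 652 (rounded up).
Hatch length per layer = 4520 / 0.16, so 28250 mm.
Scan time per layer = 28250 / 7270, so 3.8858 s.
Per-layer time = 3.8858 + 14.1, so 17.9858 s.
Total: 652 × 17.9858 s = 11726.7416 s → 3.26 hours.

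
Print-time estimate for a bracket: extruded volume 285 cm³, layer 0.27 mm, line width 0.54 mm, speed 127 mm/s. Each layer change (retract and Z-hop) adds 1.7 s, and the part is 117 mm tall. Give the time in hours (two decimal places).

Extrusion cross-section: 0.27 × 0.54 → 0.1458 mm².
Path length: 285000 mm³ / 0.1458 mm² → 1954732.5 mm.
Extrusion time = 1954732.5 / 127, so 15391.6 s.
Layers = ⌈117/0.27⌉ = 434.
Layer-change overhead = 434 × 1.7, so 737.8 s.
Total = 15391.6 + 737.8 = 16129.4 s = 4.48 hours.

4.48 hours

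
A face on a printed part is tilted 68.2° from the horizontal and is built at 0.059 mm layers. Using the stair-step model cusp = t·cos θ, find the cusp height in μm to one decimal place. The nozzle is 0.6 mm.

21.9 μm

Cusp = layer height × cos(68.2°) = 0.059 × 0.3714 = 0.021913 mm = 21.9 μm.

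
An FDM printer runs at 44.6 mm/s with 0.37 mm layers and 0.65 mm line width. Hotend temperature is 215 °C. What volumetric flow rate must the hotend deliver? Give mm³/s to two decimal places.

Bead cross-section = 0.37 × 0.65, so 0.2405 mm².
Volumetric flow = 44.6 × 0.2405 = 10.73 mm³/s.

10.73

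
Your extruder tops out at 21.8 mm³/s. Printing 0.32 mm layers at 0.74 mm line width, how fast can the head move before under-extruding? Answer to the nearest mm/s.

92 mm/s

A: 0.32 × 0.74 → 0.2368 mm².
v_max = Q/A = 21.8/0.2368 = 92.06 mm/s → 92 mm/s.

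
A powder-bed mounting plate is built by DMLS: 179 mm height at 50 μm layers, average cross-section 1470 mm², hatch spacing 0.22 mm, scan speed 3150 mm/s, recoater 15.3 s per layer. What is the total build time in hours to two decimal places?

17.32 hours

Number of layers: 179 / 0.05 → 3580 (rounded up).
Per-layer scan distance: 1470 / 0.22 → 6681.8 mm.
Scan time per layer = 6681.8 / 3150, so 2.1212 s.
Per-layer time = 2.1212 + 15.3 = 17.4212 s.
Build time = 3580 × 17.4212 = 62367.896 s = 17.32 hours.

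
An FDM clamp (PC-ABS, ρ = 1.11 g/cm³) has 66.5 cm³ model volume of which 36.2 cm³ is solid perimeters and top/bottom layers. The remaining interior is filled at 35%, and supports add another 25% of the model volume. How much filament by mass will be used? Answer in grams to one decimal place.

Infill region = 66.5 − 36.2, so 30.3 cm³.
Infill deposited = 0.35 × 30.3, so 10.605 cm³.
Support: 0.25 × 66.5 → 16.625 cm³.
Total printed volume = 36.2 + 10.605 + 16.625, so 63.43 cm³.
Mass = 63.43 × 1.11 = 70.4073 g.

70.4 g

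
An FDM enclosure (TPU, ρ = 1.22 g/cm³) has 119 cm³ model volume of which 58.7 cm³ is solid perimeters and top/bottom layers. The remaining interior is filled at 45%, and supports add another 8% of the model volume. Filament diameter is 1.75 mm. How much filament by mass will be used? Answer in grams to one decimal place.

116.3 g

Interior volume = 119 − 58.7 = 60.3 cm³.
Infill deposited = 0.45 × 60.3, so 27.135 cm³.
Support = 0.08 × 119 = 9.52 cm³.
Total extruded = 58.7 + 27.135 + 9.52 = 95.355 cm³.
Mass: 95.355 × 1.22 → 116.3331 g.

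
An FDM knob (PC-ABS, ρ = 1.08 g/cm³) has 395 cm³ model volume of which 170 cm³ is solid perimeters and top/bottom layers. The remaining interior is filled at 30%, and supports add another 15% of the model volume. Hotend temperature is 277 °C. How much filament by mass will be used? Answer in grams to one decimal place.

Infill region = 395 − 170, so 225 cm³.
Infill volume = 0.30 × 225, so 67.5 cm³.
Support = 0.15 × 395, so 59.25 cm³.
Total printed volume: 170 + 67.5 + 59.25 → 296.75 cm³.
Mass = 296.75 × 1.08 = 320.49 g.

320.5 g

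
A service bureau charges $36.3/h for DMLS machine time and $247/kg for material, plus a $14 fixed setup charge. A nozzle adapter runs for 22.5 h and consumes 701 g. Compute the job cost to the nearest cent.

$1003.90

Machine-time cost: 36.3 × 22.5 → $816.75.
Material charge: 247 × 701/1000 → $173.147.
Total = 816.75 + 173.147 + 14 = 1003.897 ≈ $1003.90.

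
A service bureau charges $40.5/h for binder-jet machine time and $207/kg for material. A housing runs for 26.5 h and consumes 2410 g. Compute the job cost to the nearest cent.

$1572.12

Time charge = 40.5 × 26.5, so $1073.25.
Material cost: 207 × 2410/1000 → $498.87.
Total = 1073.25 + 498.87 = $1572.12.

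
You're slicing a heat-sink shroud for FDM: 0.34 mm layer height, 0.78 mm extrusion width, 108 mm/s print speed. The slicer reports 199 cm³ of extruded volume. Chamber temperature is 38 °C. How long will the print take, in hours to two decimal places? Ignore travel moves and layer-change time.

Bead cross-section = 0.34 × 0.78 = 0.2652 mm².
Path length: 199000 mm³ / 0.2652 mm² → 750377.1 mm.
Time extruding = 750377.1 / 108 = 6947.9 s.
That's 6947.9 s → 1.93 hours.

1.93 hours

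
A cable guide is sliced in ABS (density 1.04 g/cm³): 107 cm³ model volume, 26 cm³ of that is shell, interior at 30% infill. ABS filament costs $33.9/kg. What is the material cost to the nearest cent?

Volume inside the shell: 107 − 26 → 81 cm³.
Deposited infill = 0.30 × 81, so 24.3 cm³.
Total extruded: 26 + 24.3 → 50.3 cm³.
Mass = 50.3 × 1.04 = 52.312 g.
Cost = 52.312 g / 1000 × $33.9/kg = $1.77.

$1.77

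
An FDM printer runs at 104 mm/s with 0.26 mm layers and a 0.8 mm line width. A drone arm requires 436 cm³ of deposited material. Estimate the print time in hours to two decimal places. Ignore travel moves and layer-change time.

5.60 hours

Bead cross-section = 0.26 × 0.8, so 0.208 mm².
Total extruded path = 436000/0.208 = 2096153.8 mm.
Extrusion time: 2096153.8 / 104 → 20155.3 s.
20155.3 s = 5.60 hours.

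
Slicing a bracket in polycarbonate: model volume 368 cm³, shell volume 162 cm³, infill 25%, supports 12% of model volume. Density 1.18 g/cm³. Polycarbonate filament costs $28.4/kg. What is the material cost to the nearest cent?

Infill region: 368 − 162 → 206 cm³.
Infill deposited = 0.25 × 206 = 51.5 cm³.
Support = 0.12 × 368 = 44.16 cm³.
Total printed volume = 162 + 51.5 + 44.16, so 257.66 cm³.
Mass = 257.66 × 1.18 = 304.0388 g.
At $28.4/kg: 304.0388/1000 × 28.4 = $8.63.

$8.63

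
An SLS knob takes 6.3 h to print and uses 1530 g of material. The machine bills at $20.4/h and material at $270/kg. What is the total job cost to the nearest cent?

Machine-time cost: 20.4 × 6.3 → $128.52.
Material cost: 270 × 1530/1000 → $413.10.
Total = 128.52 + 413.10 = $541.62.

$541.62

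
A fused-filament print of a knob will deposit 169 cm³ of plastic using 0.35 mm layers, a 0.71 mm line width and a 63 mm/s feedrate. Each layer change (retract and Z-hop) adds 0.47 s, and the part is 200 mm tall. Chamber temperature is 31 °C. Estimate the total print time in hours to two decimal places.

Line area = 0.35 × 0.71, so 0.2485 mm².
Path length: 169000 mm³ / 0.2485 mm² → 680080.5 mm.
Print-move time: 680080.5 / 63 → 10794.9 s.
Number of layers: 200 / 0.35 → 572 (rounded up).
Z-hop total: 572 × 0.47 → 268.84 s.
Total = 10794.9 + 268.84 = 11063.74 s = 3.07 hours.

3.07 hours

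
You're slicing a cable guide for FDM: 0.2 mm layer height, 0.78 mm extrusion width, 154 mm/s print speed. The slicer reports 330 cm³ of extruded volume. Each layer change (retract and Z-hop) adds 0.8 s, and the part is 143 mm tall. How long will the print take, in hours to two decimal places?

3.97 hours

Extrusion cross-section: 0.2 × 0.78 → 0.156 mm².
Toolpath length = 330 cm³ / 0.156 mm² = 330000 / 0.156 = 2115384.6 mm.
Extrusion time = 2115384.6 / 154, so 13736.3 s.
Layers = ⌈143/0.2⌉ = 715.
Z-hop total = 715 × 0.8, so 572 s.
Total = 13736.3 + 572 = 14308.3 s = 3.97 hours.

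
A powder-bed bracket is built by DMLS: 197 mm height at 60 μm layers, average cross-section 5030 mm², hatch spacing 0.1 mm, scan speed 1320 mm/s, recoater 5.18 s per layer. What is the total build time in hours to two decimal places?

39.49 hours

Number of layers: 197 / 0.06 → 3284 (rounded up).
Per-layer scan distance = 5030 / 0.1, so 50300 mm.
Laser time per layer = 50300 / 1320 = 38.1061 s.
Per-layer time = 38.1061 + 5.18 = 43.2861 s.
Total: 3284 × 43.2861 s = 142151.5524 s → 39.49 hours.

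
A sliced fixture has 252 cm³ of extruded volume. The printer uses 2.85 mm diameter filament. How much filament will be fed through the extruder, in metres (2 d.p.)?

39.50 m

Filament cross-section = π × (2.85/2)² = 6.3794 mm².
L = 252000 mm³ / 6.3794 mm² = 39502.15 mm, i.e. 39.50 m.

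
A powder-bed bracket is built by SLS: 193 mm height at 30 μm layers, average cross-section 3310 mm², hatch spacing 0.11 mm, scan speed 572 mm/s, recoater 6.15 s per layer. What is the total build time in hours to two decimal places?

Layers = ⌈193/0.03⌉ = 6434.
Hatch length per layer: 3310 / 0.11 → 30090.9 mm.
Per-layer scan time: 30090.9 / 572 → 52.6065 s.
Per-layer time = 52.6065 + 6.15 = 58.7565 s.
Build time = 6434 × 58.7565 = 378039.321 s = 105.01 hours.

105.01 hours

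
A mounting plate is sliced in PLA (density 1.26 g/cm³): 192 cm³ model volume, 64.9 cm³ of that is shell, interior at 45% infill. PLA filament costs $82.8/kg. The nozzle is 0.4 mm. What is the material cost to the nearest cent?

$12.74

Infill region: 192 − 64.9 → 127.1 cm³.
Infill deposited = 0.45 × 127.1, so 57.195 cm³.
Total extruded = 64.9 + 57.195 = 122.095 cm³.
Mass = 122.095 × 1.26 = 153.8397 g.
Cost = 153.8397 g / 1000 × $82.8/kg = $12.74.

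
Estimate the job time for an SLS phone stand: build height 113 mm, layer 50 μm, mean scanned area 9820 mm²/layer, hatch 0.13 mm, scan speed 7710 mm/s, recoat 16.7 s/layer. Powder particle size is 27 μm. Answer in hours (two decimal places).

16.63 hours

Layers = ⌈113/0.05⌉ = 2260.
Hatch length per layer = 9820 / 0.13, so 75538.5 mm.
Scan time per layer = 75538.5 / 7710, so 9.7975 s.
Layer cycle = 9.7975 + 16.7 = 26.4975 s.
Total: 2260 × 26.4975 s = 59884.35 s → 16.63 hours.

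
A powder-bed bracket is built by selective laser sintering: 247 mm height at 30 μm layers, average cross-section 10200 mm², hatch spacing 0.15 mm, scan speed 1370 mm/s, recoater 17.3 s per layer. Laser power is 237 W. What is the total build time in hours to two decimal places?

Number of layers: 247 / 0.03 → 8234 (rounded up).
Hatch length per layer: 10200 / 0.15 → 68000 mm.
Scan time per layer = 68000 / 1370 = 49.635 s.
Layer cycle = 49.635 + 17.3 = 66.935 s.
Total: 8234 × 66.935 s = 551142.79 s → 153.10 hours.

153.10 hours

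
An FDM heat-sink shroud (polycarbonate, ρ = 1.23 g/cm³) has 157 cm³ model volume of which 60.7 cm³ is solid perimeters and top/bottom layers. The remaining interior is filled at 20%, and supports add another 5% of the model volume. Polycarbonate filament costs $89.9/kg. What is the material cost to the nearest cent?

$9.71

Interior volume = 157 − 60.7, so 96.3 cm³.
Infill volume: 0.20 × 96.3 → 19.26 cm³.
Support = 0.05 × 157 = 7.85 cm³.
Total printed volume: 60.7 + 19.26 + 7.85 → 87.81 cm³.
Mass = 87.81 × 1.23 = 108.0063 g.
At $89.9/kg: 108.0063/1000 × 89.9 = $9.71.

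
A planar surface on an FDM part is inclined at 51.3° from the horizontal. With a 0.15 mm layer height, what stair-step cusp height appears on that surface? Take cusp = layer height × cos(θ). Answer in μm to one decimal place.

93.8 μm

h_c = t·cos θ = 0.15 × 0.6252 = 0.09378 mm (93.8 μm).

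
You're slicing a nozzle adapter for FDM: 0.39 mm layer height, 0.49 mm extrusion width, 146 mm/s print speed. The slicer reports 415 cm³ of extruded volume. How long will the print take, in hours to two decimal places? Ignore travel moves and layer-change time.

4.13 hours

Line area = 0.39 × 0.49 = 0.1911 mm².
Toolpath length = 415 cm³ / 0.1911 mm² = 415000 / 0.1911 = 2171637.9 mm.
Extrusion time: 2171637.9 / 146 → 14874.2 s.
In the requested units: 14874.2 s = 4.13 hours.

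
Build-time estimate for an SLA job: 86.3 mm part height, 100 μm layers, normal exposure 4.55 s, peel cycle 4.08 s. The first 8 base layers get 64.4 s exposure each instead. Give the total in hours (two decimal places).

Layer count = ceil(86.3 / 0.1) = 863.
Base layers = 8 × (64.4 + 4.08) = 547.84 s.
Normal layers: 855 × (4.55 + 4.08) → 7378.65 s.
Sum: 547.84 + 7378.65 = 7926.49 s → 2.20 hours.

2.20 hours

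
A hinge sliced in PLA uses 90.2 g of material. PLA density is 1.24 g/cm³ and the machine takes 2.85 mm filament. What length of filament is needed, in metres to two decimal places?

Extruded volume: 90.2/1.24 = 72.7419 cm³ (72741.9 mm³).
Filament cross-section = π × (2.85/2)² = 6.3794 mm².
L = V/A = 72741.9/6.3794 = 11402.62 mm → 11.40 m.

11.40 m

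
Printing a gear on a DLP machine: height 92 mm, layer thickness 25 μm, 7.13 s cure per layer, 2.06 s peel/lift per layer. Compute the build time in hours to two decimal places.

Number of layers: 92 / 0.025 → 3680 (rounded up).
Cycle time = 7.13 + 2.06 = 9.19 s.
Build time: 3680 × 9.19 s = 33819.2 s, i.e. 9.39 hours.

9.39 hours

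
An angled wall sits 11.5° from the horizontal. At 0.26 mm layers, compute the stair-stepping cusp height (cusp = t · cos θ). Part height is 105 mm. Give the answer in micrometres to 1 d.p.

h_c = t·cos θ = 0.26 × 0.9799 = 0.254774 mm (254.8 μm).

254.8 μm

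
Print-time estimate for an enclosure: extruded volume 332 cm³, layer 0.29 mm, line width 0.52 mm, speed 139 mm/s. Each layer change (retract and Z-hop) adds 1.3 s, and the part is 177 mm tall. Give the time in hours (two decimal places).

Bead cross-section: 0.29 × 0.52 → 0.1508 mm².
Toolpath length = 332 cm³ / 0.1508 mm² = 332000 / 0.1508 = 2201591.5 mm.
Time extruding = 2201591.5 / 139 = 15838.8 s.
Number of layers: 177 / 0.29 → 611 (rounded up).
Non-print overhead: 611 × 1.3 → 794.3 s.
Altogether 15838.8 + 794.3 = 16633.1 s, i.e. 4.62 hours.

4.62 hours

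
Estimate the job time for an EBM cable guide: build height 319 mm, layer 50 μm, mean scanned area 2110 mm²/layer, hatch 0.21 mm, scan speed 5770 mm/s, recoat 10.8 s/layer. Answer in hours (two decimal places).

Number of layers: 319 / 0.05 → 6380 (rounded up).
Hatch length per layer = 2110 / 0.21, so 10047.6 mm.
Scan time per layer: 10047.6 / 5770 → 1.7414 s.
Per-layer time = 1.7414 + 10.8, so 12.5414 s.
Build time = 6380 × 12.5414 = 80014.132 s = 22.23 hours.

22.23 hours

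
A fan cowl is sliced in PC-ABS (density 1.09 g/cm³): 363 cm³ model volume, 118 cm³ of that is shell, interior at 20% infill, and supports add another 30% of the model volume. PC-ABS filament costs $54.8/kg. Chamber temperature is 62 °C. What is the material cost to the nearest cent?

$16.48

Interior volume = 363 − 118 = 245 cm³.
Deposited infill = 0.20 × 245, so 49 cm³.
Support = 0.30 × 363 = 108.9 cm³.
Deposited volume = 118 + 49 + 108.9 = 275.9 cm³.
Mass: 275.9 × 1.09 → 300.731 g.
At $54.8/kg: 300.731/1000 × 54.8 = $16.48.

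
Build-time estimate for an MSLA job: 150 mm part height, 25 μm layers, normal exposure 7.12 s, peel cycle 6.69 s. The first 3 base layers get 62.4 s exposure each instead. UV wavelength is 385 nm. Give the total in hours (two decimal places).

Layer count = ceil(150 / 0.025) = 6000.
Base layers = 3 × (62.4 + 6.69) = 207.27 s.
Remaining layers = 5997 × (7.12 + 6.69) = 82818.57 s.
Sum: 207.27 + 82818.57 = 83025.84 s → 23.06 hours.

23.06 hours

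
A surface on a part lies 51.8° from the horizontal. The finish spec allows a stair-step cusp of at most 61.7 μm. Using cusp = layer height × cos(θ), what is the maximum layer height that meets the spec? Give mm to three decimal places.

0.100 mm

Layer height = cusp / cos(51.8°) = 0.0617 / 0.6184 = 0.100 mm.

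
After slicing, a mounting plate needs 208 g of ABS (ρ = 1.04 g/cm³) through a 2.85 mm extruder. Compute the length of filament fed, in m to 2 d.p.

31.35 m

Volume = 208 g / 1.04 g·cm⁻³ = 200 cm³ = 200000 mm³.
Filament cross-section = π × (2.85/2)² = 6.3794 mm².
Length = 200000 / 6.3794 = 31350.91 mm = 31.35 m.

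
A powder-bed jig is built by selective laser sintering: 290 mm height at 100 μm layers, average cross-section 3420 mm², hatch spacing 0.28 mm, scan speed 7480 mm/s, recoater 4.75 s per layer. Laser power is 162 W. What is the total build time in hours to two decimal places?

Number of layers: 290 / 0.1 → 2900 (rounded up).
Scan path per layer: 3420 / 0.28 → 12214.3 mm.
Scan time per layer = 12214.3 / 7480, so 1.6329 s.
Layer cycle = 1.6329 + 4.75 = 6.3829 s.
Total: 2900 × 6.3829 s = 18510.41 s → 5.14 hours.

5.14 hours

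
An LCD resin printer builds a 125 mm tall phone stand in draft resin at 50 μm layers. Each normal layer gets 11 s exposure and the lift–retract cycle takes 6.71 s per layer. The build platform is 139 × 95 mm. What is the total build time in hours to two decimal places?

Layer count = ceil(125 / 0.05) = 2500.
Per-layer time = 11 + 6.71 = 17.71 s.
Total = 2500 × 17.71 = 44275 s = 12.30 hours.

12.30 hours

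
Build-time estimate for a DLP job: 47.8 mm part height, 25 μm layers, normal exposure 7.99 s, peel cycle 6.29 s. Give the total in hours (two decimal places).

7.58 hours

Number of layers: 47.8 / 0.025 → 1912 (rounded up).
Per-layer time = 7.99 + 6.29 = 14.28 s.
Total = 1912 × 14.28 = 27303.36 s = 7.58 hours.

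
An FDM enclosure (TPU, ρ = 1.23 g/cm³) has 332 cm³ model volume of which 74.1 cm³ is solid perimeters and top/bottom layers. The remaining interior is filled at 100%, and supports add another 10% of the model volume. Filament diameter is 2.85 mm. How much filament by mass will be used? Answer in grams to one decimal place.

Interior volume: 332 − 74.1 → 257.9 cm³.
Deposited infill: 1.00 × 257.9 → 257.9 cm³.
Support = 0.10 × 332 = 33.2 cm³.
Total extruded = 74.1 + 257.9 + 33.2, so 365.2 cm³.
Mass = 365.2 × 1.23 = 449.196 g.

449.2 g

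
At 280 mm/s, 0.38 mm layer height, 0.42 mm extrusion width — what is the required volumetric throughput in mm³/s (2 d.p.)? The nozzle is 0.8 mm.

44.69

Bead cross-section: 0.38 × 0.42 → 0.1596 mm².
Volumetric flow = 280 × 0.1596 = 44.69 mm³/s.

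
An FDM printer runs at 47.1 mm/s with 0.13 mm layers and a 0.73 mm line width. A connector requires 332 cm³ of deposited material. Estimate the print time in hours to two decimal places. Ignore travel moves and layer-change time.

Bead cross-section = 0.13 × 0.73, so 0.0949 mm².
Toolpath length = 332 cm³ / 0.0949 mm² = 332000 / 0.0949 = 3498419.4 mm.
Time extruding = 3498419.4 / 47.1 = 74276.4 s.
In the requested units: 74276.4 s = 20.63 hours.

20.63 hours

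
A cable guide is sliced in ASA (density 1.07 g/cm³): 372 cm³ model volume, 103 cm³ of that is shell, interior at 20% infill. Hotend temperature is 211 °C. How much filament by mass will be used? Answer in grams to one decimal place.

Volume inside the shell = 372 − 103 = 269 cm³.
Infill volume = 0.20 × 269, so 53.8 cm³.
Total printed volume = 103 + 53.8 = 156.8 cm³.
Mass: 156.8 × 1.07 → 167.776 g.

167.8 g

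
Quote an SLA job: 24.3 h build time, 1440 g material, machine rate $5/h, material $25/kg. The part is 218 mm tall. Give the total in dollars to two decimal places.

Time charge = 5 × 24.3, so $121.50.
Material charge = 25 × 1440/1000 = $36.00.
Total = 121.50 + 36.00 = $157.50.

$157.50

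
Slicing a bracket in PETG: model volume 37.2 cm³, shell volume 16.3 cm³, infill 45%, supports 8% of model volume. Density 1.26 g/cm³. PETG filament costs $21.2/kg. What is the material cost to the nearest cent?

Infill region = 37.2 − 16.3 = 20.9 cm³.
Infill deposited: 0.45 × 20.9 → 9.405 cm³.
Support = 0.08 × 37.2 = 2.976 cm³.
Total extruded = 16.3 + 9.405 + 2.976, so 28.681 cm³.
Mass = 28.681 × 1.26 = 36.13806 g.
Cost = 36.13806 g / 1000 × $21.2/kg = $0.77.

$0.77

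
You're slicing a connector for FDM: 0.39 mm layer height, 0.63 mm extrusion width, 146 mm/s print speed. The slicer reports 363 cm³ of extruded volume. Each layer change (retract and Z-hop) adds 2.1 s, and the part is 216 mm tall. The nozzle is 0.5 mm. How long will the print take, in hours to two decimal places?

3.13 hours

Extrusion cross-section: 0.39 × 0.63 → 0.2457 mm².
Total extruded path = 363000/0.2457 = 1477411.5 mm.
Time extruding = 1477411.5 / 146 = 10119.3 s.
Number of layers: 216 / 0.39 → 554 (rounded up).
Z-hop total: 554 × 2.1 → 1163.4 s.
Altogether 10119.3 + 1163.4 = 11282.7 s, i.e. 3.13 hours.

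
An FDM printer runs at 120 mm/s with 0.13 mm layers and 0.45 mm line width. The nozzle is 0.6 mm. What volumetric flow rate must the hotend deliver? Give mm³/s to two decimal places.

7.02

Extrusion cross-section = 0.13 × 0.45, so 0.0585 mm².
Q = v·A = 120 × 0.0585 = 7.02 mm³/s.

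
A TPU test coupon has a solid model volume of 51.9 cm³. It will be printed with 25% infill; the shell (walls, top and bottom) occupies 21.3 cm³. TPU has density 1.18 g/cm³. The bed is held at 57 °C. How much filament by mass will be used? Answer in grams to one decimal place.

Infill region = 51.9 − 21.3 = 30.6 cm³.
Infill deposited = 0.25 × 30.6 = 7.65 cm³.
Total extruded = 21.3 + 7.65 = 28.95 cm³.
Mass = 28.95 × 1.18 = 34.161 g.

34.2 g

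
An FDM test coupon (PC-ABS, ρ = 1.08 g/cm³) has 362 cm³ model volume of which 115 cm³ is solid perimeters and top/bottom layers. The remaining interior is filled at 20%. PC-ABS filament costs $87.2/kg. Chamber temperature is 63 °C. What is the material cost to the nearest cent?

Volume inside the shell = 362 − 115 = 247 cm³.
Infill volume = 0.20 × 247, so 49.4 cm³.
Deposited volume = 115 + 49.4, so 164.4 cm³.
Mass: 164.4 × 1.08 → 177.552 g.
Cost = 177.552 g / 1000 × $87.2/kg = $15.48.

$15.48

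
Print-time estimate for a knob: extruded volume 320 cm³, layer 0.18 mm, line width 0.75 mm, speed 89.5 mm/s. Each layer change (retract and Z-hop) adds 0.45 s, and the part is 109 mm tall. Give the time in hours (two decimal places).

7.43 hours

Extrusion cross-section = 0.18 × 0.75, so 0.135 mm².
Total extruded path = 320000/0.135 = 2370370.4 mm.
Time extruding = 2370370.4 / 89.5, so 26484.6 s.
Layers = ⌈109/0.18⌉ = 606.
Z-hop total: 606 × 0.45 → 272.7 s.
Altogether 26484.6 + 272.7 = 26757.3 s, i.e. 7.43 hours.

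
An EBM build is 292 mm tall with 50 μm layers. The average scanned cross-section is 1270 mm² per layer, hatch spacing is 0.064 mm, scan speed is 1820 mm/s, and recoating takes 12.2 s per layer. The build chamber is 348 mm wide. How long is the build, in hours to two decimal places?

Layers = ⌈292/0.05⌉ = 5840.
Hatch length per layer: 1270 / 0.064 → 19843.8 mm.
Per-layer scan time: 19843.8 / 1820 → 10.9032 s.
Time per layer = 10.9032 + 12.2 = 23.1032 s.
Build time = 5840 × 23.1032 = 134922.688 s = 37.48 hours.

37.48 hours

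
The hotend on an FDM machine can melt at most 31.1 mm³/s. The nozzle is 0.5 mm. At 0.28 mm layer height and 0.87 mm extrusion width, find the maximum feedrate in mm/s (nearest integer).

128 mm/s

Extrusion cross-section = 0.28 × 0.87 = 0.2436 mm².
Max speed = 31.1 / 0.2436 = 127.67 ≈ 128 mm/s.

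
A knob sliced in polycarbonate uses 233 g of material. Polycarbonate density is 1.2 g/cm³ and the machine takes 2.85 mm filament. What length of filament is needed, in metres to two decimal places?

30.44 m

Volume = 233 g / 1.2 g·cm⁻³ = 194.1667 cm³ = 194166.7 mm³.
Cross-section of 2.85 mm filament: π·(2.85/2)² = 6.3794 mm².
L = V/A = 194166.7/6.3794 = 30436.51 mm → 30.44 m.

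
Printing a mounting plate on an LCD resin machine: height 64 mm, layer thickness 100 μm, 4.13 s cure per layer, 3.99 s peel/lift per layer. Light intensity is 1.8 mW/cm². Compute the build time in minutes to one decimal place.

86.6 minutes

Number of layers: 64 / 0.1 → 640 (rounded up).
Cycle time = 4.13 + 3.99, so 8.12 s.
Build time: 640 × 8.12 s = 5196.8 s, i.e. 86.6 minutes.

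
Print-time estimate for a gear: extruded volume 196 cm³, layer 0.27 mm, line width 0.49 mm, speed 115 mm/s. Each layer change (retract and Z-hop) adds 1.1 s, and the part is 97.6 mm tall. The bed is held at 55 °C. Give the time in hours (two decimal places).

Extrusion cross-section = 0.27 × 0.49 = 0.1323 mm².
Path length: 196000 mm³ / 0.1323 mm² → 1481481.5 mm.
Print-move time = 1481481.5 / 115 = 12882.4 s.
Number of layers: 97.6 / 0.27 → 362 (rounded up).
Z-hop total = 362 × 1.1 = 398.2 s.
Total = 12882.4 + 398.2 = 13280.6 s = 3.69 hours.

3.69 hours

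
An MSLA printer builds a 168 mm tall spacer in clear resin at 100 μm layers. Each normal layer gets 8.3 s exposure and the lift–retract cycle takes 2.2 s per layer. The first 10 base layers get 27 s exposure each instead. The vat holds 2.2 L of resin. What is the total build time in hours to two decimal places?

Layer count = ceil(168 / 0.1) = 1680.
Burn-in layers: 10 × (27 + 2.2) → 292 s.
Normal layers: 1670 × (8.3 + 2.2) → 17535 s.
Total = 292 + 17535 = 17827 s = 4.95 hours.

4.95 hours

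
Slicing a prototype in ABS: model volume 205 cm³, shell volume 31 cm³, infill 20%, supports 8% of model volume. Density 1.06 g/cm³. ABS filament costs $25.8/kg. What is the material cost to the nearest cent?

Infill region: 205 − 31 → 174 cm³.
Deposited infill = 0.20 × 174 = 34.8 cm³.
Support = 0.08 × 205 = 16.4 cm³.
Deposited volume = 31 + 34.8 + 16.4, so 82.2 cm³.
Mass: 82.2 × 1.06 → 87.132 g.
At $25.8/kg: 87.132/1000 × 25.8 = $2.25.

$2.25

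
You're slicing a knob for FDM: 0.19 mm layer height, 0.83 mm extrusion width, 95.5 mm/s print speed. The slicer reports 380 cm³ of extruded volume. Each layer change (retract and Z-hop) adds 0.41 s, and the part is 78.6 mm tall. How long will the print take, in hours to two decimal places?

7.06 hours

Line area: 0.19 × 0.83 → 0.1577 mm².
Toolpath length = 380 cm³ / 0.1577 mm² = 380000 / 0.1577 = 2409638.6 mm.
Time extruding = 2409638.6 / 95.5, so 25231.8 s.
Layers = ⌈78.6/0.19⌉ = 414.
Z-hop total: 414 × 0.41 → 169.74 s.
Total = 25231.8 + 169.74 = 25401.54 s = 7.06 hours.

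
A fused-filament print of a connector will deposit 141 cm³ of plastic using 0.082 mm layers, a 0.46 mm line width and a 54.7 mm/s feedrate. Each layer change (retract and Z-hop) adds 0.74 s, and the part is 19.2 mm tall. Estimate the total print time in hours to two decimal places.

Line area = 0.082 × 0.46 = 0.03772 mm².
Path length: 141000 mm³ / 0.03772 mm² → 3738070 mm.
Time extruding = 3738070 / 54.7 = 68337.7 s.
Number of layers: 19.2 / 0.082 → 235 (rounded up).
Layer-change overhead = 235 × 0.74 = 173.9 s.
Total = 68337.7 + 173.9 = 68511.6 s = 19.03 hours.

19.03 hours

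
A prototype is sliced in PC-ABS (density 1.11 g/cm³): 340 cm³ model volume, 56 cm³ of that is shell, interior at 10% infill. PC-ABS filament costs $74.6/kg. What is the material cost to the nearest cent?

Interior volume = 340 − 56, so 284 cm³.
Infill deposited = 0.10 × 284 = 28.4 cm³.
Deposited volume = 56 + 28.4, so 84.4 cm³.
Mass: 84.4 × 1.11 → 93.684 g.
Cost = 93.684 g / 1000 × $74.6/kg = $6.99.

$6.99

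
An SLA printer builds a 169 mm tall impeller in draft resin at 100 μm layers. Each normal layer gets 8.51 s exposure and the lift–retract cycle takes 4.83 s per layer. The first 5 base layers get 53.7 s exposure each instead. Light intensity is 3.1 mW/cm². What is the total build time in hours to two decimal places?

Number of layers: 169 / 0.1 → 1690 (rounded up).
Bottom layers: 5 × (53.7 + 4.83) → 292.65 s.
Regular layers: 1685 × (8.51 + 4.83) → 22477.9 s.
Total = 292.65 + 22477.9 = 22770.55 s = 6.33 hours.

6.33 hours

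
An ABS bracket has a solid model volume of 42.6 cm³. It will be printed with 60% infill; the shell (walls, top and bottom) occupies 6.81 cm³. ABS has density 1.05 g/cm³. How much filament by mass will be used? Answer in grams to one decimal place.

29.7 g

Infill region: 42.6 − 6.81 → 35.79 cm³.
Infill volume: 0.60 × 35.79 → 21.474 cm³.
Total extruded = 6.81 + 21.474, so 28.284 cm³.
Mass = 28.284 × 1.05 = 29.6982 g.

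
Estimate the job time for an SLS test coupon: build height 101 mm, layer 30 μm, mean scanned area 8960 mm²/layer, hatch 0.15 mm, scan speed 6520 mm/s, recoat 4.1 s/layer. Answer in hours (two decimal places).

Layers = ⌈101/0.03⌉ = 3367.
Scan path per layer = 8960 / 0.15 = 59733.3 mm.
Per-layer scan time = 59733.3 / 6520, so 9.1615 s.
Time per layer: 9.1615 + 4.1 → 13.2615 s.
Build time = 3367 × 13.2615 = 44651.4705 s = 12.40 hours.

12.40 hours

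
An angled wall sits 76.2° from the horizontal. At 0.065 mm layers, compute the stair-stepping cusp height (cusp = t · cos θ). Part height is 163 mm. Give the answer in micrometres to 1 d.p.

cos(76.2°) = 0.2385, so cusp = 0.065 × 0.2385 = 0.015503 mm → 15.5 μm.

15.5 μm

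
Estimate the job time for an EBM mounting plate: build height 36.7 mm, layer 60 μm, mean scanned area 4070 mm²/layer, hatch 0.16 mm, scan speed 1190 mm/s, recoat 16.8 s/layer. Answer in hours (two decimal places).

Number of layers: 36.7 / 0.06 → 612 (rounded up).
Per-layer scan distance: 4070 / 0.16 → 25437.5 mm.
Per-layer scan time = 25437.5 / 1190, so 21.3761 s.
Per-layer time: 21.3761 + 16.8 → 38.1761 s.
Total: 612 × 38.1761 s = 23363.7732 s → 6.49 hours.

6.49 hours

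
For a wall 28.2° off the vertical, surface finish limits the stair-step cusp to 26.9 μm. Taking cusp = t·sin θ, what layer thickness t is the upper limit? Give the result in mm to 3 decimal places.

sin(28.2°) = 0.4726; t_max = 0.0269/0.4726 = 0.057 mm.

0.057 mm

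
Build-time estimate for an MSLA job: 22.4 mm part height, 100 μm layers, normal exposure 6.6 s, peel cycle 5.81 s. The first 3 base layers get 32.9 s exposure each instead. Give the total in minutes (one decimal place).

Layers = ⌈22.4/0.1⌉ = 224.
Base layers = 3 × (32.9 + 5.81), so 116.13 s.
Regular layers = 221 × (6.6 + 5.81) = 2742.61 s.
Sum: 116.13 + 2742.61 = 2858.74 s → 47.6 minutes.

47.6 minutes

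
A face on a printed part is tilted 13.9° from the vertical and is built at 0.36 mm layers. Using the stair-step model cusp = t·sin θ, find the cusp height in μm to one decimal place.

86.5 μm

sin(13.9°) = 0.2402, so cusp = 0.36 × 0.2402 = 0.086472 mm → 86.5 μm.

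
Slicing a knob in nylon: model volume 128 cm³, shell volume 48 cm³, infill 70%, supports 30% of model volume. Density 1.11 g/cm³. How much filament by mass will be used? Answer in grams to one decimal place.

Volume inside the shell: 128 − 48 → 80 cm³.
Infill volume: 0.70 × 80 → 56 cm³.
Support = 0.30 × 128, so 38.4 cm³.
Deposited volume = 48 + 56 + 38.4, so 142.4 cm³.
Mass: 142.4 × 1.11 → 158.064 g.

158.1 g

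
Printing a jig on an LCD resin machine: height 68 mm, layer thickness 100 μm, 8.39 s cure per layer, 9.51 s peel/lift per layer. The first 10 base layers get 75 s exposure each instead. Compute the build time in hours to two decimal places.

Number of layers: 68 / 0.1 → 680 (rounded up).
Bottom layers = 10 × (75 + 9.51), so 845.1 s.
Remaining layers = 670 × (8.39 + 9.51), so 11993 s.
Total = 845.1 + 11993 = 12838.1 s = 3.57 hours.

3.57 hours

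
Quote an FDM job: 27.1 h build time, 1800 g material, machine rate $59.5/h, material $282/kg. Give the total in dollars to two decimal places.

$2120.05

Time charge = 59.5 × 27.1, so $1612.45.
Material cost: 282 × 1800/1000 → $507.60.
Job cost: 1612.45 + 507.60 = $2120.05.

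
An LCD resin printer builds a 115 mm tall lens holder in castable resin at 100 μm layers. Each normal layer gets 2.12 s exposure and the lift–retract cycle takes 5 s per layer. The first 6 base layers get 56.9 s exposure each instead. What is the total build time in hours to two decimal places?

2.37 hours

Number of layers: 115 / 0.1 → 1150 (rounded up).
Bottom layers = 6 × (56.9 + 5) = 371.4 s.
Regular layers: 1144 × (2.12 + 5) → 8145.28 s.
Total = 371.4 + 8145.28 = 8516.68 s = 2.37 hours.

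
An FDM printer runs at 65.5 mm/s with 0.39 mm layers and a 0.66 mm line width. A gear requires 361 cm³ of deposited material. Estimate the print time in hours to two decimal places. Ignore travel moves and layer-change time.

5.95 hours

Extrusion cross-section = 0.39 × 0.66 = 0.2574 mm².
Toolpath length = 361 cm³ / 0.2574 mm² = 361000 / 0.2574 = 1402486.4 mm.
Extrusion time = 1402486.4 / 65.5, so 21412 s.
That's 21412 s → 5.95 hours.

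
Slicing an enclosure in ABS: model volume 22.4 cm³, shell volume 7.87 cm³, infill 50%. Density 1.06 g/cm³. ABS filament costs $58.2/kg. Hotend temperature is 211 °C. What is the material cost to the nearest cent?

Interior volume: 22.4 − 7.87 → 14.53 cm³.
Infill volume = 0.50 × 14.53, so 7.265 cm³.
Total extruded = 7.87 + 7.265, so 15.135 cm³.
Mass: 15.135 × 1.06 → 16.0431 g.
Cost = 16.0431 g / 1000 × $58.2/kg = $0.93.

$0.93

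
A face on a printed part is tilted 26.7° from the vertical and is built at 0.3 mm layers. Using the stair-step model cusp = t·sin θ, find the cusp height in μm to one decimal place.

sin(26.7°) = 0.4493, so cusp = 0.3 × 0.4493 = 0.13479 mm → 134.8 μm.

134.8 μm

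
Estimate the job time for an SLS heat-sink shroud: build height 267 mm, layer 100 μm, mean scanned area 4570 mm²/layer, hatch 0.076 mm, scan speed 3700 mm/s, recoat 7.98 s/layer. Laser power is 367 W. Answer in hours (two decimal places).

Layers = ⌈267/0.1⌉ = 2670.
Scan path per layer: 4570 / 0.076 → 60131.6 mm.
Per-layer scan time = 60131.6 / 3700 = 16.2518 s.
Time per layer = 16.2518 + 7.98, so 24.2318 s.
Total: 2670 × 24.2318 s = 64698.906 s → 17.97 hours.

17.97 hours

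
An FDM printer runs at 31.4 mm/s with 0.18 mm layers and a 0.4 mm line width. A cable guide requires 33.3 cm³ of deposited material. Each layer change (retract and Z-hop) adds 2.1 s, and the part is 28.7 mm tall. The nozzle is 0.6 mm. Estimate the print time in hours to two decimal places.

Bead cross-section: 0.18 × 0.4 → 0.072 mm².
Toolpath length = 33.3 cm³ / 0.072 mm² = 33300 / 0.072 = 462500 mm.
Time extruding: 462500 / 31.4 → 14729.3 s.
Layers = ⌈28.7/0.18⌉ = 160.
Non-print overhead: 160 × 2.1 → 336 s.
Altogether 14729.3 + 336 = 15065.3 s, i.e. 4.18 hours.

4.18 hours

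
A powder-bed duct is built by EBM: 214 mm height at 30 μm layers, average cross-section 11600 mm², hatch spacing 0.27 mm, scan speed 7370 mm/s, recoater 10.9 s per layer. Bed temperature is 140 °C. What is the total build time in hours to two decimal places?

33.15 hours

Layers = ⌈214/0.03⌉ = 7134.
Per-layer scan distance: 11600 / 0.27 → 42963 mm.
Beam time per layer = 42963 / 7370 = 5.8294 s.
Layer cycle: 5.8294 + 10.9 → 16.7294 s.
Build time = 7134 × 16.7294 = 119347.5396 s = 33.15 hours.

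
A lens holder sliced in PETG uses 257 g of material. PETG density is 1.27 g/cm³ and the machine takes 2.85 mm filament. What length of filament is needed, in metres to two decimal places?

31.72 m

Extruded volume: 257/1.27 = 202.3622 cm³ (202362.2 mm³).
Cross-section of 2.85 mm filament: π·(2.85/2)² = 6.3794 mm².
Length = 202362.2 / 6.3794 = 31721.2 mm = 31.72 m.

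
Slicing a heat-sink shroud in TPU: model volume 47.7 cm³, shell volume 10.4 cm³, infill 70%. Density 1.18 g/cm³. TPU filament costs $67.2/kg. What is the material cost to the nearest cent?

Interior volume: 47.7 − 10.4 → 37.3 cm³.
Infill volume: 0.70 × 37.3 → 26.11 cm³.
Deposited volume = 10.4 + 26.11 = 36.51 cm³.
Mass: 36.51 × 1.18 → 43.0818 g.
Cost = 43.0818 g / 1000 × $67.2/kg = $2.90.

$2.90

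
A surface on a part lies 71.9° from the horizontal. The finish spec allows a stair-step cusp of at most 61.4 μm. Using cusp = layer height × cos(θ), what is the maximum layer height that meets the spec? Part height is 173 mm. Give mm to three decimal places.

cos(71.9°) = 0.3107; t_max = 0.0614/0.3107 = 0.198 mm.

0.198 mm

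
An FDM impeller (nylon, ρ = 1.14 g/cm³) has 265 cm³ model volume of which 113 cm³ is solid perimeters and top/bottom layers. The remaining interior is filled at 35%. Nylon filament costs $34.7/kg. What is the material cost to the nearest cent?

Volume inside the shell = 265 − 113 = 152 cm³.
Infill deposited = 0.35 × 152 = 53.2 cm³.
Total extruded = 113 + 53.2 = 166.2 cm³.
Mass = 166.2 × 1.14, so 189.468 g.
At $34.7/kg: 189.468/1000 × 34.7 = $6.57.

$6.57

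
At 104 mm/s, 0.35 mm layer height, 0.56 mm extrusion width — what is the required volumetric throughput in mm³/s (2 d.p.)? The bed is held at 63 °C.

20.38

Extrusion cross-section = 0.35 × 0.56 = 0.196 mm².
Volumetric flow = 104 × 0.196 = 20.38 mm³/s.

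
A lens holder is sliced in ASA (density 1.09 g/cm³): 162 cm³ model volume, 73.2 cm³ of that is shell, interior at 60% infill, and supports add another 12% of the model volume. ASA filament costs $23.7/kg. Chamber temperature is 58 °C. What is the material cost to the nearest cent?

Volume inside the shell = 162 − 73.2, so 88.8 cm³.
Infill volume = 0.60 × 88.8, so 53.28 cm³.
Support: 0.12 × 162 → 19.44 cm³.
Total extruded = 73.2 + 53.28 + 19.44, so 145.92 cm³.
Mass: 145.92 × 1.09 → 159.0528 g.
At $23.7/kg: 159.0528/1000 × 23.7 = $3.77.

$3.77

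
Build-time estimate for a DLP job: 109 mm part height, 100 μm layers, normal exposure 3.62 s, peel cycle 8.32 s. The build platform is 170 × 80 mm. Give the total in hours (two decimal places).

Layers = ⌈109/0.1⌉ = 1090.
Each layer takes = 3.62 + 8.32, so 11.94 s.
Build time: 1090 × 11.94 s = 13014.6 s, i.e. 3.62 hours.

3.62 hours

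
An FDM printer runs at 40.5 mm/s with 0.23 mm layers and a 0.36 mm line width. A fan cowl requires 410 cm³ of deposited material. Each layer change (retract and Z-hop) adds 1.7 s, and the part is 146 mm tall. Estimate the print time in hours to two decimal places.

Extrusion cross-section: 0.23 × 0.36 → 0.0828 mm².
Path length: 410000 mm³ / 0.0828 mm² → 4951690.8 mm.
Extrusion time = 4951690.8 / 40.5, so 122264 s.
Layer count = ceil(146 / 0.23) = 635.
Non-print overhead = 635 × 1.7 = 1079.5 s.
Altogether 122264 + 1079.5 = 123343.5 s, i.e. 34.26 hours.

34.26 hours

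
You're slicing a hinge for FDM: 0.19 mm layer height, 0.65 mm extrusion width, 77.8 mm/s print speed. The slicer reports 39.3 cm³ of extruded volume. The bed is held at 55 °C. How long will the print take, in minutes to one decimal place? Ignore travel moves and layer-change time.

Line area: 0.19 × 0.65 → 0.1235 mm².
Toolpath length = 39.3 cm³ / 0.1235 mm² = 39300 / 0.1235 = 318218.6 mm.
Extrusion time: 318218.6 / 77.8 → 4090.2 s.
In the requested units: 4090.2 s = 68.2 minutes.

68.2 minutes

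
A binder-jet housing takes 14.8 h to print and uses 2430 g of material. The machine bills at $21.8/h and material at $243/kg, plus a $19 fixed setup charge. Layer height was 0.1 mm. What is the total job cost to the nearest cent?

$932.13

Machine cost: 21.8 × 14.8 → $322.64.
Material charge = 243 × 2430/1000 = $590.49.
Adding setup: 322.64 + 590.49 + 19 → $932.13.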